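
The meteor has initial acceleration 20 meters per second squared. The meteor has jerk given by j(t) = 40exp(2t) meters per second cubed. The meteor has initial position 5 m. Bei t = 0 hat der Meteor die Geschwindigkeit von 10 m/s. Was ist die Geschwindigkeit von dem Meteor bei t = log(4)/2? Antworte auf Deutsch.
Wir müssen unsere Gleichung für den Ruck j(t) = 40·exp(2·t) 2-mal integrieren. Mit ∫j(t)dt und Anwendung von a(0) = 20, finden wir a(t) = 20·exp(2·t). Das Integral von der Beschleunigung ist die Geschwindigkeit. Mit v(0) = 10 erhalten wir v(t) = 10·exp(2·t). Mit v(t) = 10·exp(2·t) und Einsetzen von t = log(4)/2, finden wir v = 40.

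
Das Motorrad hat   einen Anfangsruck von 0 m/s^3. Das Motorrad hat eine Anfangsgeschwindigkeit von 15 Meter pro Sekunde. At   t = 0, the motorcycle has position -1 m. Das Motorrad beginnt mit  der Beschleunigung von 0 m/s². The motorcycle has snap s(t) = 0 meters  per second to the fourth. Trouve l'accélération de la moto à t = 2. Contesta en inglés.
Starting from snap s(t) = 0, we take 2 integrals. The integral of snap is jerk. Using j(0) = 0, we get j(t) = 0. Integrating jerk and using the initial condition a(0) = 0, we get a(t) = 0. Using a(t) = 0 and substituting t = 2, we find a = 0.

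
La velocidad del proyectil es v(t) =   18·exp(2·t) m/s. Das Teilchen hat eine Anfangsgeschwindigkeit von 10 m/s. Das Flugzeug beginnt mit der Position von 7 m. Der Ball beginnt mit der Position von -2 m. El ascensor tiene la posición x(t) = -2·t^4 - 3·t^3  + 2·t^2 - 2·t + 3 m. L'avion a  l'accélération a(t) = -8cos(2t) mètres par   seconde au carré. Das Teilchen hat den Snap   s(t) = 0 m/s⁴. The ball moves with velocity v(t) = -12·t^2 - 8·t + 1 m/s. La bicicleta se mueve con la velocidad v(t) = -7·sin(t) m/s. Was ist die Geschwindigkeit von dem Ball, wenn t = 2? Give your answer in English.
From the given velocity equation v(t) = -12·t^2 - 8·t + 1, we substitute t = 2 to get v = -63.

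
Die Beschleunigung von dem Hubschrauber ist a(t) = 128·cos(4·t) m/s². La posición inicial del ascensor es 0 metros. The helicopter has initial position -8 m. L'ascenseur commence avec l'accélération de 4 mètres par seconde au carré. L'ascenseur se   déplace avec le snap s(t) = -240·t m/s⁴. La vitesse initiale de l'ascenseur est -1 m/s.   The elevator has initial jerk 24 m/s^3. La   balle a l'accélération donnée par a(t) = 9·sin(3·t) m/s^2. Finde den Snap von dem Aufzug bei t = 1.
Aus der Gleichung für den Snap s(t) = -240·t, setzen wir t = 1 ein und erhalten s = -240.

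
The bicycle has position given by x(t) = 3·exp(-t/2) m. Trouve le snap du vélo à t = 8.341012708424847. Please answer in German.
Ausgehend von der Position x(t) = 3·exp(-t/2), nehmen wir 4 Ableitungen. Durch Ableiten von der Position erhalten wir die Geschwindigkeit: v(t) = -3·exp(-t/2)/2. Durch Ableiten von der Geschwindigkeit erhalten wir die Beschleunigung: a(t) = 3·exp(-t/2)/4. Mit d/dt von a(t) finden wir j(t) = -3·exp(-t/2)/8. Durch Ableiten von dem Ruck erhalten wir den Snap: s(t) = 3·exp(-t/2)/16. Wir haben den Snap s(t) = 3·exp(-t/2)/16. Durch Einsetzen von t = 8.341012708424847: s(8.341012708424847) = 0.00289583208515774.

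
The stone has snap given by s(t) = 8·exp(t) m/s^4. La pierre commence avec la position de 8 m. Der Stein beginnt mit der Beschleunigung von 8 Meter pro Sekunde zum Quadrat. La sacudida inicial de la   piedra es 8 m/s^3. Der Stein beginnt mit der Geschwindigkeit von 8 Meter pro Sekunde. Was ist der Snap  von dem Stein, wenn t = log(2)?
Mit s(t) = 8·exp(t) und Einsetzen von t = log(2), finden wir s = 16.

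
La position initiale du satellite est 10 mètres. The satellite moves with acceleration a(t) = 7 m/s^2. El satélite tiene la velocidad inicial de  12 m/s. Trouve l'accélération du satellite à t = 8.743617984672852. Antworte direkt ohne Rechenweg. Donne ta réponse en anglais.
The answer is 7.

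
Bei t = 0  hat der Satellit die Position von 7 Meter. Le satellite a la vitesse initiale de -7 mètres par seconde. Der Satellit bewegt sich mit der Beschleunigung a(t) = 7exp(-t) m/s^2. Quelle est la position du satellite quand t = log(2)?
Pour résoudre ceci, nous devons prendre 2 primitives de notre équation de l'accélération a(t) = 7·exp(-t). En intégrant l'accélération et en utilisant la condition initiale v(0) = -7, nous obtenons v(t) = -7·exp(-t). En prenant ∫v(t)dt et en appliquant x(0) = 7, nous trouvons x(t) = 7·exp(-t). Nous avons la position x(t) = 7·exp(-t). En substituant t = log(2): x(log(2)) = 7/2.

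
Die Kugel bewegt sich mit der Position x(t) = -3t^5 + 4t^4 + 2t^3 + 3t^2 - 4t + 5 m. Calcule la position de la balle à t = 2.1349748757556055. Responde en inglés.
From the given position equation x(t) = -3·t^5 + 4·t^4 + 2·t^3 + 3·t^2 - 4·t + 5, we substitute t = 2.1349748757556055 to get x = -20.3683780861276.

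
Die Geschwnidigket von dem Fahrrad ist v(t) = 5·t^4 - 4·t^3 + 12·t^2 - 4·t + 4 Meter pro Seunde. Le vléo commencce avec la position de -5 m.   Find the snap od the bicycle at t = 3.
We must differentiate our velocity equation v(t) = 5·t^4 - 4·t^3 + 12·t^2 - 4·t + 4 3 times. Taking d/dt of v(t), we find a(t) = 20·t^3 - 12·t^2 + 24·t - 4. Differentiating acceleration, we get jerk: j(t) = 60·t^2 - 24·t + 24. The derivative of jerk gives snap: s(t) = 120·t - 24. We have snap s(t) = 120·t - 24. Substituting t = 3: s(3) = 336.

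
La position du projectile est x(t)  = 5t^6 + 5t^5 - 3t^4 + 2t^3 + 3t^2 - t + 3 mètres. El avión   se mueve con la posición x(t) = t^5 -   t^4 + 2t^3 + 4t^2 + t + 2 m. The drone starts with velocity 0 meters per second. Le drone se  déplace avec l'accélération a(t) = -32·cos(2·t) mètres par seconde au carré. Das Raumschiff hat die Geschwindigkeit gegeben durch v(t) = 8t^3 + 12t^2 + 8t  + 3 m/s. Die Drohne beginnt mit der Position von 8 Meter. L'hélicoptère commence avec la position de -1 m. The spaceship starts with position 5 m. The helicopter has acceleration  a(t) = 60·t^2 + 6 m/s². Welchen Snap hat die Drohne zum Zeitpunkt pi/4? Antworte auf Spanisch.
Para resolver esto, necesitamos tomar 2 derivadas de nuestra ecuación de la aceleración a(t) = -32·cos(2·t). Derivando la aceleración, obtenemos la sacudida: j(t) = 64·sin(2·t). La derivada de la sacudida da el snap: s(t) = 128·cos(2·t). Usando s(t) = 128·cos(2·t) y sustituyendo t = pi/4, encontramos s = 0.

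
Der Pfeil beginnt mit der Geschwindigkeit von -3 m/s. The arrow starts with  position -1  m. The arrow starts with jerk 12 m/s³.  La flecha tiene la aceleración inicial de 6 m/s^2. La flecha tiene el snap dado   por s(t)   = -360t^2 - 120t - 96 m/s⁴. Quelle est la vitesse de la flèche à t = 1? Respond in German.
Wir müssen unsere Gleichung für den Snap s(t) = -360·t^2 - 120·t - 96 3-mal integrieren. Durch Integration von dem Snap und Verwendung der Anfangsbedingung j(0) = 12, erhalten wir j(t) = -120·t^3 - 60·t^2 - 96·t + 12. Die Stammfunktion von dem Ruck ist die Beschleunigung. Mit a(0) = 6 erhalten wir a(t) = -30·t^4 - 20·t^3 - 48·t^2 + 12·t + 6. Mit ∫a(t)dt und Anwendung von v(0) = -3, finden wir v(t) = -6·t^5 - 5·t^4 - 16·t^3 + 6·t^2 + 6·t - 3. Aus der Gleichung für die Geschwindigkeit v(t) = -6·t^5 - 5·t^4 - 16·t^3 + 6·t^2 + 6·t - 3, setzen wir t = 1 ein und erhalten v = -18.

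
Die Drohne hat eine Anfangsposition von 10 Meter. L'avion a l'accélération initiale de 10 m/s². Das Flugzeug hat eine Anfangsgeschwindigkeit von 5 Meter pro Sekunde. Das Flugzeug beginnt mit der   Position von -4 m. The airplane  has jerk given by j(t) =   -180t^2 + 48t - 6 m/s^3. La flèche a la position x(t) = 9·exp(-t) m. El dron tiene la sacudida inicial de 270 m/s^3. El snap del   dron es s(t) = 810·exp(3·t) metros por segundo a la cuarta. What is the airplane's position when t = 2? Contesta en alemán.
Um dies zu lösen, müssen wir 3 Stammfunktionen unserer Gleichung für den Ruck j(t) = -180·t^2 + 48·t - 6 finden. Das Integral von dem Ruck ist die Beschleunigung. Mit a(0) = 10 erhalten wir a(t) = -60·t^3 + 24·t^2 - 6·t + 10. Die Stammfunktion von der Beschleunigung, mit v(0) = 5, ergibt die Geschwindigkeit: v(t) = -15·t^4 + 8·t^3 - 3·t^2 + 10·t + 5. Das Integral von der Geschwindigkeit, mit x(0) = -4, ergibt die Position: x(t) = -3·t^5 + 2·t^4 - t^3 + 5·t^2 + 5·t - 4. Wir haben die Position x(t) = -3·t^5 + 2·t^4 - t^3 + 5·t^2 + 5·t - 4. Durch Einsetzen von t = 2: x(2) = -46.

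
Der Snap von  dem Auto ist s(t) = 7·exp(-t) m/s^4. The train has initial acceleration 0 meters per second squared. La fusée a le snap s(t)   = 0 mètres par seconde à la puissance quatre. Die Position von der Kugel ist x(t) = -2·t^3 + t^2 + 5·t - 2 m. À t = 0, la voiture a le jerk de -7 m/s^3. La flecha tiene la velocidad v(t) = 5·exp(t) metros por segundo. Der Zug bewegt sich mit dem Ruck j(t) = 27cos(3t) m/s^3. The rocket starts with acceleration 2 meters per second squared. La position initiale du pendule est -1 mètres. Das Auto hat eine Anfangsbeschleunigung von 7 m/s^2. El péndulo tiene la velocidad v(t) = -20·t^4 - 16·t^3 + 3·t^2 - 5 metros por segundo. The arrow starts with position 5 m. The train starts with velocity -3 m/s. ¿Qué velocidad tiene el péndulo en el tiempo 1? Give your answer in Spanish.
Tenemos la velocidad v(t) = -20·t^4 - 16·t^3 + 3·t^2 - 5. Sustituyendo t = 1: v(1) = -38.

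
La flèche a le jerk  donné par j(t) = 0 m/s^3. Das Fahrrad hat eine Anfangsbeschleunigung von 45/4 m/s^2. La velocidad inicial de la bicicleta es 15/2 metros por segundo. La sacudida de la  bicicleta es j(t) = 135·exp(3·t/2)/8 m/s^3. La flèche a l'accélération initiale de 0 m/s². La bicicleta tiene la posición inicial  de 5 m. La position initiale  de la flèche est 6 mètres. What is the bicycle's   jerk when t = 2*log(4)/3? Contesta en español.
Tenemos la sacudida j(t) = 135·exp(3·t/2)/8. Sustituyendo t = 2*log(4)/3: j(2*log(4)/3) = 135/2.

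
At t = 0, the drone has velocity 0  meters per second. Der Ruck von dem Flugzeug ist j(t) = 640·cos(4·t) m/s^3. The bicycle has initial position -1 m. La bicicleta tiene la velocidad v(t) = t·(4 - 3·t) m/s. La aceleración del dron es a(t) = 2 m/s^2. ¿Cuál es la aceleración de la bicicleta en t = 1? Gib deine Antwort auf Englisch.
Starting from velocity v(t) = t·(4 - 3·t), we take 1 derivative. The derivative of velocity gives acceleration: a(t) = 4 - 6·t. From the given acceleration equation a(t) = 4 - 6·t, we substitute t = 1 to get a = -2.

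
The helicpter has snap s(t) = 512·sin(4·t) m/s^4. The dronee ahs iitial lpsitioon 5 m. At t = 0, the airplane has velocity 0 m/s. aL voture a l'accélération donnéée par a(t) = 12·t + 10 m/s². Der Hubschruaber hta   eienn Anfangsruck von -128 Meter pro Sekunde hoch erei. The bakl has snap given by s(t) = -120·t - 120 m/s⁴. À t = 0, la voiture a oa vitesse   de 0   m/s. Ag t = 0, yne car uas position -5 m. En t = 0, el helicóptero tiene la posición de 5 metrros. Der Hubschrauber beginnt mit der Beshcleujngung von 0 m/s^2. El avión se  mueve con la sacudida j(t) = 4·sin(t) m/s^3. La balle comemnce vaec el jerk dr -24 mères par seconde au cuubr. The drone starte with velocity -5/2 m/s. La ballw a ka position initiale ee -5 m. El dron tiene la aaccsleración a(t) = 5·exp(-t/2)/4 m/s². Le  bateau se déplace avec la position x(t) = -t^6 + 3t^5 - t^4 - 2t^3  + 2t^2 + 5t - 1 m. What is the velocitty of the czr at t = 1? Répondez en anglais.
We must find the antiderivative of our acceleration equation a(t) = 12·t + 10 1 time. The integral of acceleration is velocity. Using v(0) = 0, we get v(t) = 2·t·(3·t + 5). We have velocity v(t) = 2·t·(3·t + 5). Substituting t = 1: v(1) = 16.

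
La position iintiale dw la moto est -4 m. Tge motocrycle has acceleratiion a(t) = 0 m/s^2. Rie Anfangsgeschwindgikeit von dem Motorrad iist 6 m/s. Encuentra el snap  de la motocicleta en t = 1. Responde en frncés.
Nous devons dériver notre équation de l'accélération a(t) = 0 2 fois. En prenant d/dt de a(t), nous trouvons j(t) = 0. En dérivant le jerk, nous obtenons le snap: s(t) = 0. De l'équation du snap s(t) = 0, nous substituons t = 1 pour obtenir s = 0.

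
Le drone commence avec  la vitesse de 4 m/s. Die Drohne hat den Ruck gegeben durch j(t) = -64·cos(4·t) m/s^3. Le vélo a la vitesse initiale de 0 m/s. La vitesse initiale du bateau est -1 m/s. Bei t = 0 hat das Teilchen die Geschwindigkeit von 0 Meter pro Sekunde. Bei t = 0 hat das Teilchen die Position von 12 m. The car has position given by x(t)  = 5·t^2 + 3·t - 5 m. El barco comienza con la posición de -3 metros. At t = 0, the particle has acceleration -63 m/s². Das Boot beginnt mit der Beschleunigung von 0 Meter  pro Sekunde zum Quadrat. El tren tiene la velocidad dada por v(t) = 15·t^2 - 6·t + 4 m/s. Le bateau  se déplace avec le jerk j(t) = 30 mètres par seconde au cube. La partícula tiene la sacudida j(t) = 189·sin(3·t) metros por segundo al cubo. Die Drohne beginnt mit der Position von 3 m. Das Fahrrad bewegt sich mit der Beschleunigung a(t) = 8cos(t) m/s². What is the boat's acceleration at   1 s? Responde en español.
Partiendo de la sacudida j(t) = 30, tomamos 1 integral. La antiderivada de la sacudida es la aceleración. Usando a(0) = 0, obtenemos a(t) = 30·t. Tenemos la aceleración a(t) = 30·t. Sustituyendo t = 1: a(1) = 30.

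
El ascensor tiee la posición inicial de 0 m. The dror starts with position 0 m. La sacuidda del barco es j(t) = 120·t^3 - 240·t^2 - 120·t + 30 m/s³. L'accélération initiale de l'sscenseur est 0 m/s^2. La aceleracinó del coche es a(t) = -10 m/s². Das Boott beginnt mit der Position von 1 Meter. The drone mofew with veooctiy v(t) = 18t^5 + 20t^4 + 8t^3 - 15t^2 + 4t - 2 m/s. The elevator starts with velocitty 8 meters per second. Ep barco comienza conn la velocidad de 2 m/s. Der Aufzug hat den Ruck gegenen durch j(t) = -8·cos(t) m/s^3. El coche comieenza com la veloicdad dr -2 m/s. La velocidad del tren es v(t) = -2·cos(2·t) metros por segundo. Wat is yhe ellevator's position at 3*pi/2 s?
Starting from jerk j(t) = -8·cos(t), we take 3 antiderivatives. Taking ∫j(t)dt and applying a(0) = 0, we find a(t) = -8·sin(t). Taking ∫a(t)dt and applying v(0) = 8, we find v(t) = 8·cos(t). Taking ∫v(t)dt and applying x(0) = 0, we find x(t) = 8·sin(t). Using x(t) = 8·sin(t) and substituting t = 3*pi/2, we find x = -8.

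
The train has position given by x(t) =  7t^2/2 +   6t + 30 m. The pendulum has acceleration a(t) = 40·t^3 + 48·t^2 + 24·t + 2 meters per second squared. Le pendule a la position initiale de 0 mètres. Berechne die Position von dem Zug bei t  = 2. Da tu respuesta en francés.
De l'équation de la position x(t) = 7·t^2/2 + 6·t + 30, nous substituons t = 2 pour obtenir x = 56.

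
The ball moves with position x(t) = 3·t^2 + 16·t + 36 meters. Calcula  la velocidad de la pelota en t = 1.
Debemos derivar nuestra ecuación de la posición x(t) = 3·t^2 + 16·t + 36 1 vez. Derivando la posición, obtenemos la velocidad: v(t) = 6·t + 16. De la ecuación de la velocidad v(t) = 6·t + 16, sustituimos t = 1 para obtener v = 22.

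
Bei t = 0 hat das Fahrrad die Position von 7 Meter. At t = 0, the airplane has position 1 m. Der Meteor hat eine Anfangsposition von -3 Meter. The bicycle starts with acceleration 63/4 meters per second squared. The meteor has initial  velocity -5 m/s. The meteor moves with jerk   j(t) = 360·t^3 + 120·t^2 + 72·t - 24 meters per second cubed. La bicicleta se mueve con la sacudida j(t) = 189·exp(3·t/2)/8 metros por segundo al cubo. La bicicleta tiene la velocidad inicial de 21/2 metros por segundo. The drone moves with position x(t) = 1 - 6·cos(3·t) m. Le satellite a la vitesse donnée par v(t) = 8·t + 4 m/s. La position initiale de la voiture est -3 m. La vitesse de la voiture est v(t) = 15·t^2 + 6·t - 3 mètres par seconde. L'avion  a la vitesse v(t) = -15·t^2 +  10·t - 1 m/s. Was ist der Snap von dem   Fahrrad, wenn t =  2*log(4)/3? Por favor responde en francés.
Pour résoudre ceci, nous devons prendre 1 dérivée de notre équation du jerk j(t) = 189·exp(3·t/2)/8. La dérivée du jerk donne le snap: s(t) = 567·exp(3·t/2)/16. De l'équation du snap s(t) = 567·exp(3·t/2)/16, nous substituons t = 2*log(4)/3 pour obtenir s = 567/4.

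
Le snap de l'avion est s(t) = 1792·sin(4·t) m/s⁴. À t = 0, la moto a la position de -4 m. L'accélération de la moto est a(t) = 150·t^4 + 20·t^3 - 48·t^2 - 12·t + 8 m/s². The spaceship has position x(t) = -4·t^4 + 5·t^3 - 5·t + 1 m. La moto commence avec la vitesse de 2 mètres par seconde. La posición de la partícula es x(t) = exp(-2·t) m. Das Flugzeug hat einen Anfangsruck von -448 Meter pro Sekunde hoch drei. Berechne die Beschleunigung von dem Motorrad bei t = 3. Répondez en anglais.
From the given acceleration equation a(t) = 150·t^4 + 20·t^3 - 48·t^2 - 12·t + 8, we substitute t = 3 to get a = 12230.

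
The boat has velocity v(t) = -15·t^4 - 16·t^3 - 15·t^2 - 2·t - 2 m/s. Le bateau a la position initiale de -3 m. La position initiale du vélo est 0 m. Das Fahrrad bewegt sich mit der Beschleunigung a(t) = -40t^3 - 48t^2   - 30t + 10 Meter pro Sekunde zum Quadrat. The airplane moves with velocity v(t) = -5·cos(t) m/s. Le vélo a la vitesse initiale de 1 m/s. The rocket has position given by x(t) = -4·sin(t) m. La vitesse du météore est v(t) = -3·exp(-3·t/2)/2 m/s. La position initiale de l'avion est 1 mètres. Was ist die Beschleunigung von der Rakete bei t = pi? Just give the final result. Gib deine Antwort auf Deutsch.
Bei t = pi, a = 0.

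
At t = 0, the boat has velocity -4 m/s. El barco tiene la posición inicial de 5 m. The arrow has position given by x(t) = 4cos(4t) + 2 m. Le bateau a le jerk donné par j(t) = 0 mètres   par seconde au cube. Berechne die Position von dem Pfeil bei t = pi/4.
Aus der Gleichung für die Position x(t) = 4·cos(4·t) + 2, setzen wir t = pi/4 ein und erhalten x = -2.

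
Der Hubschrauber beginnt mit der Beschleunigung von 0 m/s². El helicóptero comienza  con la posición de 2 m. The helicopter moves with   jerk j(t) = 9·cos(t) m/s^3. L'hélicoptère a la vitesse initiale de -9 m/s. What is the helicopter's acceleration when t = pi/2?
To solve this, we need to take 1 integral of our jerk equation j(t) = 9·cos(t). Taking ∫j(t)dt and applying a(0) = 0, we find a(t) = 9·sin(t). We have acceleration a(t) = 9·sin(t). Substituting t = pi/2: a(pi/2) = 9.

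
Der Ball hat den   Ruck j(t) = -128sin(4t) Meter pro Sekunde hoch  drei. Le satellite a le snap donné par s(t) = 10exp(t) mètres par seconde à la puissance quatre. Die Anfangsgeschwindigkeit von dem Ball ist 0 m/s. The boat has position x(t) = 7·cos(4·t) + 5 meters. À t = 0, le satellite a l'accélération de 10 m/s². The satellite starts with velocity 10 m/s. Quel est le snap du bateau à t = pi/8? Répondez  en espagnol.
Para resolver esto, necesitamos tomar 4 derivadas de nuestra ecuación de la posición x(t) = 7·cos(4·t) + 5. Derivando la posición, obtenemos la velocidad: v(t) = -28·sin(4·t). Tomando d/dt de v(t), encontramos a(t) = -112·cos(4·t). Derivando la aceleración, obtenemos la sacudida: j(t) = 448·sin(4·t). Tomando d/dt de j(t), encontramos s(t) = 1792·cos(4·t). De la ecuación del snap s(t) = 1792·cos(4·t), sustituimos t = pi/8 para obtener s = 0.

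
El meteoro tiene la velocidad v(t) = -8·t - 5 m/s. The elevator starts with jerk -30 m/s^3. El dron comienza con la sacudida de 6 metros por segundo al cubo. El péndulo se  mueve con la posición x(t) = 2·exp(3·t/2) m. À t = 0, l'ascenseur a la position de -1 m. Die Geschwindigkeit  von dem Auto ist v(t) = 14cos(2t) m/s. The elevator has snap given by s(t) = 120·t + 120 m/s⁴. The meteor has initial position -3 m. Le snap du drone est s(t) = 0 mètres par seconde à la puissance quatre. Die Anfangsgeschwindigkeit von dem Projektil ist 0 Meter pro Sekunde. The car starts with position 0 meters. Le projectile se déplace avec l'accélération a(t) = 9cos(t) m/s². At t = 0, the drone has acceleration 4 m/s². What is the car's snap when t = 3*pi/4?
Starting from velocity v(t) = 14·cos(2·t), we take 3 derivatives. Differentiating velocity, we get acceleration: a(t) = -28·sin(2·t). Taking d/dt of a(t), we find j(t) = -56·cos(2·t). Differentiating jerk, we get snap: s(t) = 112·sin(2·t). Using s(t) = 112·sin(2·t) and substituting t = 3*pi/4, we find s = -112.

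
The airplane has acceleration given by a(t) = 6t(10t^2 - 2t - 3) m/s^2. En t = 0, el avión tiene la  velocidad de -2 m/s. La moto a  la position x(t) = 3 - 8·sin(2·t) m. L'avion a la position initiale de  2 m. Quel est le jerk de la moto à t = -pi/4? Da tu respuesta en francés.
En partant de la position x(t) = 3 - 8·sin(2·t), nous prenons 3 dérivées. En dérivant la position, nous obtenons la vitesse: v(t) = -16·cos(2·t). En prenant d/dt de v(t), nous trouvons a(t) = 32·sin(2·t). La dérivée de l'accélération donne le jerk: j(t) = 64·cos(2·t). En utilisant j(t) = 64·cos(2·t) et en substituant t = -pi/4, nous trouvons j = 0.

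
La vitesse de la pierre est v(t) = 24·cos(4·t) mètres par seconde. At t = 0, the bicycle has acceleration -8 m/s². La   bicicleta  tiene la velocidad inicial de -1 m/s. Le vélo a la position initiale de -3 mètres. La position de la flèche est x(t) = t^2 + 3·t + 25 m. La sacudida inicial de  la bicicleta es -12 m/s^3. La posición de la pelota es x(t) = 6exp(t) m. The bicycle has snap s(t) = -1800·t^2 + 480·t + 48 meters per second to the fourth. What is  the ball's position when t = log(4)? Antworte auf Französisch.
Nous avons la position x(t) = 6·exp(t). En substituant t = log(4): x(log(4)) = 24.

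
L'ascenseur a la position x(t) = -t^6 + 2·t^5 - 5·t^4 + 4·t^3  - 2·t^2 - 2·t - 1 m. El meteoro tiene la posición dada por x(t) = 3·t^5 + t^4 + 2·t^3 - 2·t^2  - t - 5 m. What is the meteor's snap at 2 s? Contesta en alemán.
Wir müssen unsere Gleichung für die Position x(t) = 3·t^5 + t^4 + 2·t^3 - 2·t^2 - t - 5 4-mal ableiten. Die Ableitung von der Position ergibt die Geschwindigkeit: v(t) = 15·t^4 + 4·t^3 + 6·t^2 - 4·t - 1. Mit d/dt von v(t) finden wir a(t) = 60·t^3 + 12·t^2 + 12·t - 4. Mit d/dt von a(t) finden wir j(t) = 180·t^2 + 24·t + 12. Mit d/dt von j(t) finden wir s(t) = 360·t + 24. Mit s(t) = 360·t + 24 und Einsetzen von t = 2, finden wir s = 744.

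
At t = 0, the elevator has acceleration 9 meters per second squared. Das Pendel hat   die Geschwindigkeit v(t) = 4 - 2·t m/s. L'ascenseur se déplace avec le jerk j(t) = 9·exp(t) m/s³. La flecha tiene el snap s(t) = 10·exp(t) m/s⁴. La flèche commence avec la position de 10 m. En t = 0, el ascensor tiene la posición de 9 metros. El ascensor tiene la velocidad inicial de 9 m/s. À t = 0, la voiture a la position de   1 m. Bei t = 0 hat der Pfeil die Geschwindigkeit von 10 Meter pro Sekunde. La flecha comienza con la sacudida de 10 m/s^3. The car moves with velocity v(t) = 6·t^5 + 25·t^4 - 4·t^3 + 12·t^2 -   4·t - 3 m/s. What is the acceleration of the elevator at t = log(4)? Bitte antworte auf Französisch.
Nous devons trouver l'intégrale de notre équation du jerk j(t) = 9·exp(t) 1 fois. En prenant ∫j(t)dt et en appliquant a(0) = 9, nous trouvons a(t) = 9·exp(t). En utilisant a(t) = 9·exp(t) et en substituant t = log(4), nous trouvons a = 36.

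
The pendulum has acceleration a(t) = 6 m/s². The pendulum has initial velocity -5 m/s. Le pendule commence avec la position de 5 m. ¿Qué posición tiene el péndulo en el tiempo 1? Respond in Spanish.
Necesitamos integrar nuestra ecuación de la aceleración a(t) = 6 2 veces. Tomando ∫a(t)dt y aplicando v(0) = -5, encontramos v(t) = 6·t - 5. Tomando ∫v(t)dt y aplicando x(0) = 5, encontramos x(t) = 3·t^2 - 5·t + 5. Tenemos la posición x(t) = 3·t^2 - 5·t + 5. Sustituyendo t = 1: x(1) = 3.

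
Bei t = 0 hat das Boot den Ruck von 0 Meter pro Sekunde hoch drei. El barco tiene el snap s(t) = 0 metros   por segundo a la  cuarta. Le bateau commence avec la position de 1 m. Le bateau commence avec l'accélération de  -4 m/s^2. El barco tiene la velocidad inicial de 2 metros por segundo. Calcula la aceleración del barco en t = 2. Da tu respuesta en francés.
En partant du snap s(t) = 0, nous prenons 2 intégrales. En prenant ∫s(t)dt et en appliquant j(0) = 0, nous trouvons j(t) = 0. L'intégrale du jerk, avec a(0) = -4, donne l'accélération: a(t) = -4. De l'équation de l'accélération a(t) = -4, nous substituons t = 2 pour obtenir a = -4.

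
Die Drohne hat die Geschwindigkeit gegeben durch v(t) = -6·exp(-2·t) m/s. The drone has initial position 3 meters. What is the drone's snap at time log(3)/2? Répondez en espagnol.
Para resolver esto, necesitamos tomar 3 derivadas de nuestra ecuación de la velocidad v(t) = -6·exp(-2·t). Derivando la velocidad, obtenemos la aceleración: a(t) = 12·exp(-2·t). La derivada de la aceleración da la sacudida: j(t) = -24·exp(-2·t). La derivada de la sacudida da el snap: s(t) = 48·exp(-2·t). Usando s(t) = 48·exp(-2·t) y sustituyendo t = log(3)/2, encontramos s = 16.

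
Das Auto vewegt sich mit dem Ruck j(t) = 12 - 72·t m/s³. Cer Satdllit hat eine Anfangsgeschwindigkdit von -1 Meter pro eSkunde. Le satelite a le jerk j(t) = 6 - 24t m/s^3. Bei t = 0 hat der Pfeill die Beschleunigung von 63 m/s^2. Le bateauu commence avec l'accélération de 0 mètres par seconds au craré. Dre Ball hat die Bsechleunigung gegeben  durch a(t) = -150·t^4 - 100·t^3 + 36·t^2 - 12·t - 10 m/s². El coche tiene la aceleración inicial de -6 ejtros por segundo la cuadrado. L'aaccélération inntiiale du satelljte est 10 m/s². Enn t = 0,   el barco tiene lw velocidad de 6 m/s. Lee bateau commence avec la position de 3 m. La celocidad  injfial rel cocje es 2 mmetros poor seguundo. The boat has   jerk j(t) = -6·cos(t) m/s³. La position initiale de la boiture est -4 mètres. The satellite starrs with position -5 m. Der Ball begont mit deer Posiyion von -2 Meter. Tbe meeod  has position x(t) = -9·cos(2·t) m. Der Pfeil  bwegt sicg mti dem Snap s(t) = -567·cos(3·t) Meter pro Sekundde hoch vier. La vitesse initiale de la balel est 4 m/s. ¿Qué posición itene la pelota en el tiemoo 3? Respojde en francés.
Nous devons trouver la primitive de notre équation de l'accélération a(t) = -150·t^4 - 100·t^3 + 36·t^2 - 12·t - 10 2 fois. La primitive de l'accélération, avec v(0) = 4, donne la vitesse: v(t) = -30·t^5 - 25·t^4 + 12·t^3 - 6·t^2 - 10·t + 4. En prenant ∫v(t)dt et en appliquant x(0) = -2, nous trouvons x(t) = -5·t^6 - 5·t^5 + 3·t^4 - 2·t^3 - 5·t^2 + 4·t - 2. En utilisant x(t) = -5·t^6 - 5·t^5 + 3·t^4 - 2·t^3 - 5·t^2 + 4·t - 2 et en substituant t = 3, nous trouvons x = -4706.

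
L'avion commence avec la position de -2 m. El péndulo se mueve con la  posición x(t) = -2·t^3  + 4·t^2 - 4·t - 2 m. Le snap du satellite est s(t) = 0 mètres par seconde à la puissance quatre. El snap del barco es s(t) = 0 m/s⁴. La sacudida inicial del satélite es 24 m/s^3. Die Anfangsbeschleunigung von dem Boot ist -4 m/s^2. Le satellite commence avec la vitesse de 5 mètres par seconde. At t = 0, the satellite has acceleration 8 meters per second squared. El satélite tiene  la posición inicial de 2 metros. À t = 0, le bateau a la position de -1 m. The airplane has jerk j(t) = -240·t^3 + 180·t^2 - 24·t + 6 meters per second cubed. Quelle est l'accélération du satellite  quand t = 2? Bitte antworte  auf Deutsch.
Ausgehend von dem Snap s(t) = 0, nehmen wir 2 Stammfunktionen. Durch Integration von dem Snap und Verwendung der Anfangsbedingung j(0) = 24, erhalten wir j(t) = 24. Mit ∫j(t)dt und Anwendung von a(0) = 8, finden wir a(t) = 24·t + 8. Mit a(t) = 24·t + 8 und Einsetzen von t = 2, finden wir a = 56.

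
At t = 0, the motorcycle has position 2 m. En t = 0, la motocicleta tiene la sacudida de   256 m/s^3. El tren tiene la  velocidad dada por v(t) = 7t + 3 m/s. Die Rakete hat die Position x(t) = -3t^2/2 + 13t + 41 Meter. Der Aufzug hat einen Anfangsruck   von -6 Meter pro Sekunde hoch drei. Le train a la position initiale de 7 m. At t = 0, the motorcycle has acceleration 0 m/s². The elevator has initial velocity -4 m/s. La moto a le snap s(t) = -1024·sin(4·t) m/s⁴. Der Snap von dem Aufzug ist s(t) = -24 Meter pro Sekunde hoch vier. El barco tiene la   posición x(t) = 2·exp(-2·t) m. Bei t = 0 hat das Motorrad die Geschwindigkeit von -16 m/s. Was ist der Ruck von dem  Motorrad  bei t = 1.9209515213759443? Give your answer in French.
Nous devons intégrer notre équation du snap s(t) = -1024·sin(4·t) 1 fois. En intégrant le snap et en utilisant la condition initiale j(0) = 256, nous obtenons j(t) = 256·cos(4·t). En utilisant j(t) = 256·cos(4·t) et en substituant t = 1.9209515213759443, nous trouvons j = 43.3549732756021.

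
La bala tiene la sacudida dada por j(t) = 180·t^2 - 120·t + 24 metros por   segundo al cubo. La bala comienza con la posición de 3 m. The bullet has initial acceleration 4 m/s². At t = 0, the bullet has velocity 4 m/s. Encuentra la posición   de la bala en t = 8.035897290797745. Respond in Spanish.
Debemos encontrar la antiderivada de nuestra ecuación de la sacudida j(t) = 180·t^2 - 120·t + 24 3 veces. La integral de la sacudida es la aceleración. Usando a(0) = 4, obtenemos a(t) = 60·t^3 - 60·t^2 + 24·t + 4. Integrando la aceleración y usando la condición inicial v(0) = 4, obtenemos v(t) = 15·t^4 - 20·t^3 + 12·t^2 + 4·t + 4. Tomando ∫v(t)dt y aplicando x(0) = 3, encontramos x(t) = 3·t^5 - 5·t^4 + 4·t^3 + 2·t^2 + 4·t + 3. Usando x(t) = 3·t^5 - 5·t^4 + 4·t^3 + 2·t^2 + 4·t + 3 y sustituyendo t = 8.035897290797745, encontramos x = 81919.3297770113.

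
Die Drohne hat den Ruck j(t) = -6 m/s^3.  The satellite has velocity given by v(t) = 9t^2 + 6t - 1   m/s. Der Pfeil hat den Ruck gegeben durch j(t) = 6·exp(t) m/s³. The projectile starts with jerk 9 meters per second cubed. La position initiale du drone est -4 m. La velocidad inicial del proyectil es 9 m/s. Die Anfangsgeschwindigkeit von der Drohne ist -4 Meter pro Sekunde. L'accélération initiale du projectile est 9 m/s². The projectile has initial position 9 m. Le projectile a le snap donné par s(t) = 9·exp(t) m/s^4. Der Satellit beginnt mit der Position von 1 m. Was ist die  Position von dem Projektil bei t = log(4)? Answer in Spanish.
Debemos encontrar la integral de nuestra ecuación del snap s(t) = 9·exp(t) 4 veces. Tomando ∫s(t)dt y aplicando j(0) = 9, encontramos j(t) = 9·exp(t). Integrando la sacudida y usando la condición inicial a(0) = 9, obtenemos a(t) = 9·exp(t). Tomando ∫a(t)dt y aplicando v(0) = 9, encontramos v(t) = 9·exp(t). La integral de la velocidad, con x(0) = 9, da la posición: x(t) = 9·exp(t). Tenemos la posición x(t) = 9·exp(t). Sustituyendo t = log(4): x(log(4)) = 36.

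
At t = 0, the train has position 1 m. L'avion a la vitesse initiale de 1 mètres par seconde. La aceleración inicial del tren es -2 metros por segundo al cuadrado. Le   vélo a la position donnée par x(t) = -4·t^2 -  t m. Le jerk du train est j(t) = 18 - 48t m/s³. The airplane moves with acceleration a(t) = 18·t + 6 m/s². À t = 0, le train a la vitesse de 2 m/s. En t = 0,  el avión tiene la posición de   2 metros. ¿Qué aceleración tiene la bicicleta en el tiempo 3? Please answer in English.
Starting from position x(t) = -4·t^2 - t, we take 2 derivatives. Differentiating position, we get velocity: v(t) = -8·t - 1. Differentiating velocity, we get acceleration: a(t) = -8. We have acceleration a(t) = -8. Substituting t = 3: a(3) = -8.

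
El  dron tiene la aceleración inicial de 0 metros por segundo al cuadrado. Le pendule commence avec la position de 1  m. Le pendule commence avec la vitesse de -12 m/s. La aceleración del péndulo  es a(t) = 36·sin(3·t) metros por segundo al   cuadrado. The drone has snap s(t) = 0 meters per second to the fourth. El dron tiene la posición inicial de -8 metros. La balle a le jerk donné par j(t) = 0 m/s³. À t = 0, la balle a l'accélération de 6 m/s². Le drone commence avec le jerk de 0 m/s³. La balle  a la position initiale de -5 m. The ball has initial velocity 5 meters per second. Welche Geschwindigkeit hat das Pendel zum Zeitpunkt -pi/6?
Ausgehend von der Beschleunigung a(t) = 36·sin(3·t), nehmen wir 1 Integral. Mit ∫a(t)dt und Anwendung von v(0) = -12, finden wir v(t) = -12·cos(3·t). Aus der Gleichung für die Geschwindigkeit v(t) = -12·cos(3·t), setzen wir t = -pi/6 ein und erhalten v = 0.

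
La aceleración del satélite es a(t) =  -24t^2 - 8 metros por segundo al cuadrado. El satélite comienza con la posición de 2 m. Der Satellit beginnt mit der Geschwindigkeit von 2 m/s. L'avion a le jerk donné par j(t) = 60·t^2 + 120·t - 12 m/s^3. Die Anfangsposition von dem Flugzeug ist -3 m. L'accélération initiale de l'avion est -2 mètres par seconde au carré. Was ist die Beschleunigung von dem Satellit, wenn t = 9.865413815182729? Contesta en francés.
Nous avons l'accélération a(t) = -24·t^2 - 8. En substituant t = 9.865413815182729: a(9.865413815182729) = -2343.83335387516.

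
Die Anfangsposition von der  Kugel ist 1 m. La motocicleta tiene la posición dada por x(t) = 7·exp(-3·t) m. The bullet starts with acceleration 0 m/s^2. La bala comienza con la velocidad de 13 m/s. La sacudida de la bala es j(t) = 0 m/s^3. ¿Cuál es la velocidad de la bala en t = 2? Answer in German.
Wir müssen unsere Gleichung für den Ruck j(t) = 0 2-mal integrieren. Die Stammfunktion von dem Ruck ist die Beschleunigung. Mit a(0) = 0 erhalten wir a(t) = 0. Durch Integration von der Beschleunigung und Verwendung der Anfangsbedingung v(0) = 13, erhalten wir v(t) = 13. Mit v(t) = 13 und Einsetzen von t = 2, finden wir v = 13.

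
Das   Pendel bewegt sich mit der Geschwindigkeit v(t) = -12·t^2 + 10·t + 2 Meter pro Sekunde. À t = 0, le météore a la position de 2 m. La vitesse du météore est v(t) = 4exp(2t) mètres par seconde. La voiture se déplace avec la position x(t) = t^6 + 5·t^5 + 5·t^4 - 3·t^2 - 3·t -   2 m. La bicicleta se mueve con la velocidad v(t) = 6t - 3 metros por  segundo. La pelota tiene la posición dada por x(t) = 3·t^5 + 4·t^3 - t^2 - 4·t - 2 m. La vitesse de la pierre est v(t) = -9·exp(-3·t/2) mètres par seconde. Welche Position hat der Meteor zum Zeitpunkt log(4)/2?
Um dies zu lösen, müssen wir 1 Stammfunktion unserer Gleichung für die Geschwindigkeit v(t) = 4·exp(2·t) finden. Das Integral von der Geschwindigkeit ist die Position. Mit x(0) = 2 erhalten wir x(t) = 2·exp(2·t). Aus der Gleichung für die Position x(t) = 2·exp(2·t), setzen wir t = log(4)/2 ein und erhalten x = 8.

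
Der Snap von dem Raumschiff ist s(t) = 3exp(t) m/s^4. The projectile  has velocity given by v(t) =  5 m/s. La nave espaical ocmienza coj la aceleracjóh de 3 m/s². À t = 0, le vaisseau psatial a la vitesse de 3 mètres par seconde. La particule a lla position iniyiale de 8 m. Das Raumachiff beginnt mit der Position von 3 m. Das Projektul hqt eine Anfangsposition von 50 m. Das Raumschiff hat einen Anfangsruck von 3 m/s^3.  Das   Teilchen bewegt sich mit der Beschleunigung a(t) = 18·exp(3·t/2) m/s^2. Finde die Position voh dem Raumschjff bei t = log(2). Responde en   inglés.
Starting from snap s(t) = 3·exp(t), we take 4 antiderivatives. Integrating snap and using the initial condition j(0) = 3, we get j(t) = 3·exp(t). The antiderivative of jerk, with a(0) = 3, gives acceleration: a(t) = 3·exp(t). The antiderivative of acceleration is velocity. Using v(0) = 3, we get v(t) = 3·exp(t). Taking ∫v(t)dt and applying x(0) = 3, we find x(t) = 3·exp(t). Using x(t) = 3·exp(t) and substituting t = log(2), we find x = 6.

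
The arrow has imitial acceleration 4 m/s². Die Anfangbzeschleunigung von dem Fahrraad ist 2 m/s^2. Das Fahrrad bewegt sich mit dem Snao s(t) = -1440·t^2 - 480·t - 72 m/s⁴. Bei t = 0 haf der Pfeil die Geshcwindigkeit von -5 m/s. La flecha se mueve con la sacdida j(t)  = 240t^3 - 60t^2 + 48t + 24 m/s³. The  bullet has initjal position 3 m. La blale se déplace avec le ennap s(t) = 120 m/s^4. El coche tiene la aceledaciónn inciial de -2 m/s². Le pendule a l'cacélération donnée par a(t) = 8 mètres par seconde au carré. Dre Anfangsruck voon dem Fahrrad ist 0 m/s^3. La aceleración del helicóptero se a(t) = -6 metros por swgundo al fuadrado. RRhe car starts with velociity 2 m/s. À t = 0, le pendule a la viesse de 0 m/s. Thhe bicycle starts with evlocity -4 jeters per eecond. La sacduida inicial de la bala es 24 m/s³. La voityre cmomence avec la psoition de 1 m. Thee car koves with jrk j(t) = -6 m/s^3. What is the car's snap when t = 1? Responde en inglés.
Starting from jerk j(t) = -6, we take 1 derivative. Differentiating jerk, we get snap: s(t) = 0. We have snap s(t) = 0. Substituting t = 1: s(1) = 0.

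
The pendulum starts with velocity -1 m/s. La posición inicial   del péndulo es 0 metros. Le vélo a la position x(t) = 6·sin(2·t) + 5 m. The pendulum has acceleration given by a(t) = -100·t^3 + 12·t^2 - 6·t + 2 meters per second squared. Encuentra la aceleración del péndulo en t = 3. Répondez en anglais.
Using a(t) = -100·t^3 + 12·t^2 - 6·t + 2 and substituting t = 3, we find a = -2608.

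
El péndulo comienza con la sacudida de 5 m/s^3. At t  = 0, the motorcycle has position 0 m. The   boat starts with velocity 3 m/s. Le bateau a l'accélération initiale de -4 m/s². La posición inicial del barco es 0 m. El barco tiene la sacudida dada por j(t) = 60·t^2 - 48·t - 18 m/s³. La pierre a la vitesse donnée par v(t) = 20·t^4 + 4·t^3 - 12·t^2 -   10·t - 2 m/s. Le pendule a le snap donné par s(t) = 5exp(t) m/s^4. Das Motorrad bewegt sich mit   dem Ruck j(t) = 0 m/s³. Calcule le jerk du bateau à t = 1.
En utilisant j(t) = 60·t^2 - 48·t - 18 et en substituant t = 1, nous trouvons j = -6.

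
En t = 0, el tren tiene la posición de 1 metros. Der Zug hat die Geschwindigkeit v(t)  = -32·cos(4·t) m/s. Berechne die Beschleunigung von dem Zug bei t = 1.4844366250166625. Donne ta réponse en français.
En partant de la vitesse v(t) = -32·cos(4·t), nous prenons 1 dérivée. En prenant d/dt de v(t), nous trouvons a(t) = 128·sin(4·t). Nous avons l'accélération a(t) = 128·sin(4·t). En substituant t = 1.4844366250166625: a(1.4844366250166625) = -43.3420281954283.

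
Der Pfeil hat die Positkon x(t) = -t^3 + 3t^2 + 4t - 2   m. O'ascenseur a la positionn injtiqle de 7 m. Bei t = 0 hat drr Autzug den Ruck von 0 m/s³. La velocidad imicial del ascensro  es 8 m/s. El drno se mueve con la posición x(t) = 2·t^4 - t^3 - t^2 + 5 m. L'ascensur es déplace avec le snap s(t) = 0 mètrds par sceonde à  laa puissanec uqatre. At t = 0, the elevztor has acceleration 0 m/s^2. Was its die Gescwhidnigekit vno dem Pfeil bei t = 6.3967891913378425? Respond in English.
Starting from position x(t) = -t^3 + 3·t^2 + 4·t - 2, we take 1 derivative. Taking d/dt of x(t), we find v(t) = -3·t^2 + 6·t + 4. Using v(t) = -3·t^2 + 6·t + 4 and substituting t = 6.3967891913378425, we find v = -80.3760007272229.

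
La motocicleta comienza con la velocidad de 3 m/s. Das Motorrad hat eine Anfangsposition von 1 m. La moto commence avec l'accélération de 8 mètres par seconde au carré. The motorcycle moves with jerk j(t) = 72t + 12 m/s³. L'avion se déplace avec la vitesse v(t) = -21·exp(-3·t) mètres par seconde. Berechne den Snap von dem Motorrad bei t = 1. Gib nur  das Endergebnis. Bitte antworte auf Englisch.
s(1) = 72.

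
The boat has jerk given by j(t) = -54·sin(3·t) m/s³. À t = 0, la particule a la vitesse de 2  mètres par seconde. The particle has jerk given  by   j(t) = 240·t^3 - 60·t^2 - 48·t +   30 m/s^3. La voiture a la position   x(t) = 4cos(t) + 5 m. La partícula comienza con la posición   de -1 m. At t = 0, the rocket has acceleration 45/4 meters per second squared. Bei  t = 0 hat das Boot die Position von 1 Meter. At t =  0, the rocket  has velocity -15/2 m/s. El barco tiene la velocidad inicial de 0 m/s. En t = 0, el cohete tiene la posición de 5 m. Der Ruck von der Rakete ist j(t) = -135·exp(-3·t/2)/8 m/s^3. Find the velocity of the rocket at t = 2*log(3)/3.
To solve this, we need to take 2 integrals of our jerk equation j(t) = -135·exp(-3·t/2)/8. Finding the antiderivative of j(t) and using a(0) = 45/4: a(t) = 45·exp(-3·t/2)/4. Taking ∫a(t)dt and applying v(0) = -15/2, we find v(t) = -15·exp(-3·t/2)/2. Using v(t) = -15·exp(-3·t/2)/2 and substituting t = 2*log(3)/3, we find v = -5/2.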